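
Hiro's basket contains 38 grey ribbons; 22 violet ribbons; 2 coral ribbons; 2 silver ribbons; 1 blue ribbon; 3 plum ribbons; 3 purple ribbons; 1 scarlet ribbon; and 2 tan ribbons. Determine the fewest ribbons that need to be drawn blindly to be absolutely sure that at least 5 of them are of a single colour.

Put each drawn ribbon into a box by colour. The largest draw with every box below 5 takes min(count, 4) from each colour; colours with fewer than 4 contribute all they have.
Σ min(cᵢ, 4) = 4 + 4 + 2 + 2 + 1 + 3 + 3 + 1 + 2 = 22.
Draw number 22 + 1 = 23 must push one box to 5.

23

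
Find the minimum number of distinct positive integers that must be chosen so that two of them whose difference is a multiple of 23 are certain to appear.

24

Integers whose pairwise differences are multiples of 23 are exactly those sharing a remainder mod 23. By pigeonhole, the 23 residue classes mod 23 are the pigeonholes.
With 23 integers one could put 1 in each residue class and have no class reach 2.
The 24th integer pushes some class to 2, so 23·1 + 1 = 24.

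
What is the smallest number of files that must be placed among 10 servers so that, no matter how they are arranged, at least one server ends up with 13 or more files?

121

With 120 files one could put exactly 12 in each of the 10 servers, and no server would reach 13.
By pigeonhole, one more file must land in a server that already has 12, giving it 13.
So 10 × 12 + 1 = 121 files are required.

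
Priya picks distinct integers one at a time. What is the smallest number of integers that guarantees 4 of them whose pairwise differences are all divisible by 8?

Integers whose pairwise differences are multiples of 8 are exactly those sharing a remainder mod 8. The 8 residue classes mod 8 are the pigeonholes.
With 24 integers one could put 3 in each residue class and have no class reach 4.
The 25th integer pushes some class to 4, so 8·3 + 1 = 25.

25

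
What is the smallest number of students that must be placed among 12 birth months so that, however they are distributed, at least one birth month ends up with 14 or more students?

With 156 students one could put exactly 13 in each of the 12 birth months, and no birth month would reach 14.
One more student must land in a birth month that already has 13, giving it 14.
So 12 × 13 + 1 = 157 students are required.

157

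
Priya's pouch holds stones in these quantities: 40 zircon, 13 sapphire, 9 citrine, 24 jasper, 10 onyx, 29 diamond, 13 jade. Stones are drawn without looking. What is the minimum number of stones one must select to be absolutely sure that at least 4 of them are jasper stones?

118

In the worst case for collecting jasper stones, every non-jasper stone comes out first.
There are 40 + 13 + 9 + 10 + 29 + 13 = 114 non-jasper stones altogether.
After those, each further stone must be jasper, so 114 + 4 = 118 draws guarantee 4 jasper stones.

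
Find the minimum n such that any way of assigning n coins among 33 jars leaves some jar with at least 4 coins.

100

With 99 coins one could put exactly 3 in each of the 33 jars, and no jar would reach 4.
By the pigeonhole principle, one more coin must land in a jar that already has 3, giving it 4.
So 33 × 3 + 1 = 100 coins are required.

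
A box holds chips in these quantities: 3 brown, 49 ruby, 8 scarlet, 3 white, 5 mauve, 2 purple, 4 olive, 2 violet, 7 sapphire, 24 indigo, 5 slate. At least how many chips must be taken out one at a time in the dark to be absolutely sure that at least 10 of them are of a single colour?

An adversary could hand out at most 9 chips per colour (9 colours run out sooner): 3 + 9 + 8 + 3 + 5 + 2 + 4 + 2 + 7 + 9 + 5 = 57 chips and still no colour has 10.
By the pigeonhole principle, one more chip lands in a colour already at 9, so 58 draws are enough and 57 are not.

58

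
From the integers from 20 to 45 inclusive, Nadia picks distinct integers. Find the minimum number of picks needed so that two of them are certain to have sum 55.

19

Group the elements by complementary pair {x, 55−x}: {20,35}, {21,34}, {22,33}, …, giving 8 two-element pairs and 10 integers whose partner 55−x falls outside [20,45].
Treating each of those 18 groups as a pigeonhole, one can pick one integer per group — 18 integers — with no two summing to 55.
The 19th integer lands in an occupied pair, forcing a sum of 55.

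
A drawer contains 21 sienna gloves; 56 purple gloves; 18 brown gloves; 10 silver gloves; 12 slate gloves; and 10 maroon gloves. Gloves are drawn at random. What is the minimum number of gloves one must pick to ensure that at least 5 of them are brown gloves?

114

In the worst case for collecting brown gloves, every non-brown glove comes out first.
There are 21 + 56 + 10 + 12 + 10 = 109 non-brown gloves altogether.
After those, each further glove must be brown, so 109 + 5 = 114 draws guarantee 5 brown gloves.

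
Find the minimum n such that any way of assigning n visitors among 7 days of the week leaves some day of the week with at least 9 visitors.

With 56 visitors one could put exactly 8 in each of the 7 days of the week, and no day of the week would reach 9.
One more visitor must land in a day of the week that already has 8, giving it 9.
So 7 × 8 + 1 = 57 visitors are required.

57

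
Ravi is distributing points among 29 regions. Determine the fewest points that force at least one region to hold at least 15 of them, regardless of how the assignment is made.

With 406 points one could put exactly 14 in each of the 29 regions, and no region would reach 15.
One more point must land in a region that already has 14, giving it 15.
So 29 × 14 + 1 = 407 points are required.

407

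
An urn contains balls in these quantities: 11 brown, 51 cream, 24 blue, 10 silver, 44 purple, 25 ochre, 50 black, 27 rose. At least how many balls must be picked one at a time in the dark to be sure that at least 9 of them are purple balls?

In the worst case for collecting purple balls, every non-purple ball comes out first.
There are 11 + 51 + 24 + 10 + 25 + 50 + 27 = 198 non-purple balls altogether.
After those, each further ball must be purple, so 198 + 9 = 207 draws guarantee 9 purple balls.

207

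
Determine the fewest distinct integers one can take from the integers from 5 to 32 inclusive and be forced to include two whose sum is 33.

17

Two chosen integers sum to 33 exactly when both halves of some pair {x, 33−x} with 5 ≤ x ≤ 33−x ≤ 28 are chosen — 12 such pairs.
The remaining 4 elements (those with no distinct partner in range) can never complete a 33-sum, so the worst case takes all of them and one from each pair: 4 + 12 = 16.
The 17th integer has to be the second member of some pair, so 16 + 1 = 17.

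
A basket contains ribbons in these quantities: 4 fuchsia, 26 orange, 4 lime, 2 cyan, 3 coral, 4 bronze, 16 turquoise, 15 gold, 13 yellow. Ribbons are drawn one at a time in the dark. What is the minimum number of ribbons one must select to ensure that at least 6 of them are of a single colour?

The 9 colours are the holes; the ribbons drawn are the pigeons.
To avoid 6 of any one colour, the worst case takes at most 5 of each colour, or every ribbon of a colour that has fewer than 5.
That gives 4 + 5 + 4 + 2 + 3 + 4 + 5 + 5 + 5 = 37 ribbons with no colour reaching 6.
The next ribbon forces some colour to 6, so 37 + 1 = 38.

38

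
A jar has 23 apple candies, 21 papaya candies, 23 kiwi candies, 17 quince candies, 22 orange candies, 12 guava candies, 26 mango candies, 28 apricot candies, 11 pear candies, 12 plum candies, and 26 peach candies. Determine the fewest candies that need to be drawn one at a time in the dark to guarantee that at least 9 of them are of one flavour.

89

An adversary could hand out at most 8 candies per flavour: 8 + 8 + 8 + 8 + 8 + 8 + 8 + 8 + 8 + 8 + 8 = 88 candies and still no flavour has 9.
One more candy lands in a flavour already at 8, so 89 draws are enough and 88 are not.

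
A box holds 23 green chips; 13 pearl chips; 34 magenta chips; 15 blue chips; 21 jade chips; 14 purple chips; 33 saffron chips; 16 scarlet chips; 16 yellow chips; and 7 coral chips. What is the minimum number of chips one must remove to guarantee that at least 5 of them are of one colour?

41

An adversary could hand out at most 4 chips per colour: 4 + 4 + 4 + 4 + 4 + 4 + 4 + 4 + 4 + 4 = 40 chips and still no colour has 5.
By the pigeonhole principle, one more chip lands in a colour already at 4, so 41 draws are enough and 40 are not.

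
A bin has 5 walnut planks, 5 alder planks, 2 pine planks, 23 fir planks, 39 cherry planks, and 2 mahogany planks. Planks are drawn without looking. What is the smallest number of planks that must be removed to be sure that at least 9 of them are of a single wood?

By pigeonhole, put each drawn plank into a box by wood. The largest draw with every box below 9 takes min(count, 8) from each wood; woods with fewer than 8 contribute all they have.
Σ min(cᵢ, 8) = 5 + 5 + 2 + 8 + 8 + 2 = 30.
Draw number 30 + 1 = 31 must push one box to 9.

31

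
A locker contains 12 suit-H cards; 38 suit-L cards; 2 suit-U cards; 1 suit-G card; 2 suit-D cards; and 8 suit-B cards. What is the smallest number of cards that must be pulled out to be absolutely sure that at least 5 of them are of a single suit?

An adversary could hand out at most 4 cards per suit (suit-U, suit-G, suit-D run out sooner): 4 + 4 + 2 + 1 + 2 + 4 = 17 cards and still no suit has 5.
Pigeonhole: one more card lands in a suit already at 4, so 18 draws are enough and 17 are not.

18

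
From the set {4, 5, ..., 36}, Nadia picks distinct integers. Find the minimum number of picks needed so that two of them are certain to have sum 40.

Two chosen integers sum to 40 exactly when both halves of some pair {x, 40−x} with 4 ≤ x ≤ 40−x ≤ 36 are chosen — 16 such pairs.
The remaining 1 element (those with no distinct partner in range) can never complete a 40-sum, so the worst case takes all of them and one from each pair: 1 + 16 = 17.
By pigeonhole, the 18th integer has to be the second member of some pair, so 17 + 1 = 18.

18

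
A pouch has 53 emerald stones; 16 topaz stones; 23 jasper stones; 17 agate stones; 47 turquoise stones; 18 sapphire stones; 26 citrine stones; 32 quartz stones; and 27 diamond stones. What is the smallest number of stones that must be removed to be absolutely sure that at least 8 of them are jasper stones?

244

In the worst case for collecting jasper stones, every non-jasper stone comes out first.
There are 53 + 16 + 17 + 47 + 18 + 26 + 32 + 27 = 236 non-jasper stones altogether.
After those, each further stone must be jasper, so 236 + 8 = 244 draws guarantee 8 jasper stones.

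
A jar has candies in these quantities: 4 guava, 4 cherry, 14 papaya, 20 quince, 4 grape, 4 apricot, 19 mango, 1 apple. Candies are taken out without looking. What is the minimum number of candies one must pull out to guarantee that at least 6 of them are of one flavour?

33

Put each drawn candy into a box by flavour. The largest draw with every box below 6 takes min(count, 5) from each flavour; flavours with fewer than 5 contribute all they have.
Σ min(cᵢ, 5) = 4 + 4 + 5 + 5 + 4 + 4 + 5 + 1 = 32.
Draw number 32 + 1 = 33 must push one box to 6.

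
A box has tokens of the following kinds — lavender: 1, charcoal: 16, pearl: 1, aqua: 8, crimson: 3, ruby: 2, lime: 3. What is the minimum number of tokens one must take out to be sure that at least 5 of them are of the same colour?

19

Put each drawn token into a box by colour. The largest draw with every box below 5 takes min(count, 4) from each colour; colours with fewer than 4 contribute all they have.
Σ min(cᵢ, 4) = 1 + 4 + 1 + 4 + 3 + 2 + 3 = 18.
Draw number 18 + 1 = 19 must push one box to 5.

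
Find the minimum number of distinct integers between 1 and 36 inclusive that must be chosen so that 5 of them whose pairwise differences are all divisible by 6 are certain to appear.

Integers whose pairwise differences are multiples of 6 are exactly those sharing a remainder mod 6. The 6 residue classes mod 6 are the pigeonholes.
With 24 integers one could put 4 in each residue class and have no class reach 5.
The 25th integer pushes some class to 5, so 6·4 + 1 = 25.

25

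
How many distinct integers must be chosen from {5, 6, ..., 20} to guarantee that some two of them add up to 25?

Group the elements by complementary pair {x, 25−x}: {5,20}, {6,19}, {7,18}, …, giving 8 two-element pairs.
Treating each of those 8 groups as a pigeonhole, one can pick one integer per group — 8 integers — with no two summing to 25.
The 9th integer lands in an occupied pair, forcing a sum of 25.

9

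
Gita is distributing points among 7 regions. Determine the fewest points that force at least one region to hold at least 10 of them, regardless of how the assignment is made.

With 63 points one could put exactly 9 in each of the 7 regions, and no region would reach 10.
Pigeonhole: one more point must land in a region that already has 9, giving it 10.
So 7 × 9 + 1 = 64 points are required.

64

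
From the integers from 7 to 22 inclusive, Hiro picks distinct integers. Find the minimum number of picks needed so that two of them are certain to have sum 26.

11

Group the elements by complementary pair {x, 26−x}: {7,19}, {8,18}, {9,17}, …, giving 6 two-element pairs, the single value 13 (it cannot pair with itself since the integers are distinct), and 3 integers whose partner 26−x falls outside [7,22].
Treating each of those 10 groups as a pigeonhole, one can pick one integer per group — 10 integers — with no two summing to 26.
The 11th integer lands in an occupied pair, forcing a sum of 26.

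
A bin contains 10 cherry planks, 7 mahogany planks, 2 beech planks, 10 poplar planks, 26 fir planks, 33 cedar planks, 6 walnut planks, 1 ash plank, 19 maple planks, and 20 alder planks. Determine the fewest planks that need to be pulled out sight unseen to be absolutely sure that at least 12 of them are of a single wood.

81

Pigeonhole: put each drawn plank into a box by wood. The largest draw with every box below 12 takes min(count, 11) from each wood; woods with fewer than 11 contribute all they have.
Σ min(cᵢ, 11) = 10 + 7 + 2 + 10 + 11 + 11 + 6 + 1 + 11 + 11 = 80.
Draw number 80 + 1 = 81 must push one box to 12.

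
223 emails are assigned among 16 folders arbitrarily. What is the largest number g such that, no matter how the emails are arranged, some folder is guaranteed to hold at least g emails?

14

The 16 folders are the holes and the 223 emails are the pigeons.
If every folder held at most 13 emails, the total would be at most 16 × 13 = 208, which is less than 223.
So some folder holds at least ⌈223/16⌉ = 14 emails.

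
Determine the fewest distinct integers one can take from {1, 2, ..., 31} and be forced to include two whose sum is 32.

Group the elements by complementary pair {x, 32−x}: {1,31}, {2,30}, {3,29}, …, giving 15 two-element pairs and the single value 16 (it cannot pair with itself since the integers are distinct).
Pigeonhole: treating each of those 16 groups as a pigeonhole, one can pick one integer per group — 16 integers — with no two summing to 32.
The 17th integer lands in an occupied pair, forcing a sum of 32.

17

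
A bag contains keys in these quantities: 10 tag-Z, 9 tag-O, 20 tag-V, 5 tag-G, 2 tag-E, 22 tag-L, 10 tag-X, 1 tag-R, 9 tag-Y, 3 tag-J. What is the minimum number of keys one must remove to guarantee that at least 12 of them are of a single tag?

72

Pigeonhole: the 10 tags are the holes; the keys drawn are the pigeons.
To avoid 12 of any one tag, the worst case takes at most 11 of each tag, or every key of a tag that has fewer than 11.
That gives 10 + 9 + 11 + 5 + 2 + 11 + 10 + 1 + 9 + 3 = 71 keys with no tag reaching 12.
The next key forces some tag to 12, so 71 + 1 = 72.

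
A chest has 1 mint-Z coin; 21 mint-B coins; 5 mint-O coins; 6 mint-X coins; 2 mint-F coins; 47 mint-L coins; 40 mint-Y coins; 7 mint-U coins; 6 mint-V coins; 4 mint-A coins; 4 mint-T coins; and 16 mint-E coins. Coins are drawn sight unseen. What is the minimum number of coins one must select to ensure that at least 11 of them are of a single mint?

76

The 12 mints are the holes; the coins drawn are the pigeons.
To avoid 11 of any one mint, the worst case takes at most 10 of each mint, or every coin of a mint that has fewer than 10.
That gives 1 + 10 + 5 + 6 + 2 + 10 + 10 + 7 + 6 + 4 + 4 + 10 = 75 coins with no mint reaching 11.
The next coin forces some mint to 11, so 75 + 1 = 76.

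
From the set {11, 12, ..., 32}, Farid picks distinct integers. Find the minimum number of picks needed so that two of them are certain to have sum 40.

14

Two chosen integers sum to 40 exactly when both halves of some pair {x, 40−x} with 11 ≤ x ≤ 40−x ≤ 29 are chosen — 9 such pairs.
The remaining 4 elements (those with no distinct partner in range) can never complete a 40-sum, so the worst case takes all of them and one from each pair: 4 + 9 = 13.
By the pigeonhole principle, the 14th integer has to be the second member of some pair, so 13 + 1 = 14.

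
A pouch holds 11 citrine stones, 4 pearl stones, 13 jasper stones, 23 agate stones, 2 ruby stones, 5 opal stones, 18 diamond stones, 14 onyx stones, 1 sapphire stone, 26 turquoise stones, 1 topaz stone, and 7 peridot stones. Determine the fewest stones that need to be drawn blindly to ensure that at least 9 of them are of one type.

69

By pigeonhole, put each drawn stone into a box by type. The largest draw with every box below 9 takes min(count, 8) from each type; types with fewer than 8 contribute all they have.
Σ min(cᵢ, 8) = 8 + 4 + 8 + 8 + 2 + 5 + 8 + 8 + 1 + 8 + 1 + 7 = 68.
Draw number 68 + 1 = 69 must push one box to 9.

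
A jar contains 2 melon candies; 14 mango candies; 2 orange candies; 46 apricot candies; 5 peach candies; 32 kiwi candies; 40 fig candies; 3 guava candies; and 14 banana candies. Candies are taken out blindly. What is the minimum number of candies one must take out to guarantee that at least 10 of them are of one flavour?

Pigeonhole: put each drawn candy into a box by flavour. The largest draw with every box below 10 takes min(count, 9) from each flavour; flavours with fewer than 9 contribute all they have.
Σ min(cᵢ, 9) = 2 + 9 + 2 + 9 + 5 + 9 + 9 + 3 + 9 = 57.
Draw number 57 + 1 = 58 must push one box to 10.

58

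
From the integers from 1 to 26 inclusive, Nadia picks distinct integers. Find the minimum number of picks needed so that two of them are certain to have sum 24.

16

A set avoiding the sum 24 can contain at most one of each pair {x, 24−x}, plus the 4 elements whose complement lies outside the range or equal to its own complement.
The integers 12, …, 26 (15 of them) are such a set: any two sum to at least 12+13 = 25 > 24.
Pigeonhole: any 16th integer completes one of the 11 pairs, so 16 choices force a sum of 24.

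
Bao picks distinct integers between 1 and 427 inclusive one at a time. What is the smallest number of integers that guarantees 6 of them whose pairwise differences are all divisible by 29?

146

Integers whose pairwise differences are multiples of 29 are exactly those sharing a remainder mod 29. By pigeonhole, the 29 residue classes mod 29 are the pigeonholes.
With 145 integers one could put 5 in each residue class and have no class reach 6.
The 146th integer pushes some class to 6, so 29·5 + 1 = 146.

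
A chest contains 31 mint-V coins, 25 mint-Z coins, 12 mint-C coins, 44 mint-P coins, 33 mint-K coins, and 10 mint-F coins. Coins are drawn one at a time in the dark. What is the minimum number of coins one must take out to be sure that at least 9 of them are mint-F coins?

In the worst case for collecting mint-F coins, every non-mint-F coin comes out first.
There are 31 + 25 + 12 + 44 + 33 = 145 non-mint-F coins altogether.
After those, each further coin must be mint-F, so 145 + 9 = 154 draws guarantee 9 mint-F coins.

154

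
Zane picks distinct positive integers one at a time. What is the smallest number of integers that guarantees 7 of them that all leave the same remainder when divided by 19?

115

By pigeonhole, the 19 residue classes mod 19 are the pigeonholes.
With 114 integers one could put 6 in each residue class and have no class reach 7.
The 115th integer pushes some class to 7, so 19·6 + 1 = 115.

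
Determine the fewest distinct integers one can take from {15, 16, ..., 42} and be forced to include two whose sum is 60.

17

Group the elements by complementary pair {x, 60−x}: {18,42}, {19,41}, {20,40}, …, giving 12 two-element pairs, the single value 30 (it cannot pair with itself since the integers are distinct), and 3 integers whose partner 60−x falls outside [15,42].
By pigeonhole, treating each of those 16 groups as a pigeonhole, one can pick one integer per group — 16 integers — with no two summing to 60.
The 17th integer lands in an occupied pair, forcing a sum of 60.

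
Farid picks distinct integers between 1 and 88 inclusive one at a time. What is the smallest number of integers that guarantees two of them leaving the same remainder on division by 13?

By pigeonhole, the 13 residue classes mod 13 are the pigeonholes.
With 13 integers one could put 1 in each residue class and have no class reach 2.
The 14th integer pushes some class to 2, so 13·1 + 1 = 14.

14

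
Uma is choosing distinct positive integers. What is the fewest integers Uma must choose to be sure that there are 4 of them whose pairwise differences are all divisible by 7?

Integers whose pairwise differences are multiples of 7 are exactly those sharing a remainder mod 7. By the pigeonhole principle, the 7 residue classes mod 7 are the pigeonholes.
With 21 integers one could put 3 in each residue class and have no class reach 4.
The 22nd integer pushes some class to 4, so 7·3 + 1 = 22.

22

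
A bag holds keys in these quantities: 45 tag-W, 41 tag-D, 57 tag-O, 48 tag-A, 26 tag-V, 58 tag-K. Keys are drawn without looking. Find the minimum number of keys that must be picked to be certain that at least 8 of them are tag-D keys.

242

In the worst case for collecting tag-D keys, every non-tag-D key comes out first.
There are 45 + 57 + 48 + 26 + 58 = 234 non-tag-D keys altogether.
After those, each further key must be tag-D, so 234 + 8 = 242 draws guarantee 8 tag-D keys.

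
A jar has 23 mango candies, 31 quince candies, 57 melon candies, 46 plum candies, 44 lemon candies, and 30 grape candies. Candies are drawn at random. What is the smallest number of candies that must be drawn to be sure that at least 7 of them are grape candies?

208

In the worst case for collecting grape candies, every non-grape candy comes out first.
There are 23 + 31 + 57 + 46 + 44 = 201 non-grape candies altogether.
After those, each further candy must be grape, so 201 + 7 = 208 draws guarantee 7 grape candies.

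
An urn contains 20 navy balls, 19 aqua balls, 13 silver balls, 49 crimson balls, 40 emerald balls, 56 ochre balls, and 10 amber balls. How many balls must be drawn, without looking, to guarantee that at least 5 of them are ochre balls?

156

In the worst case for collecting ochre balls, every non-ochre ball comes out first.
There are 20 + 19 + 13 + 49 + 40 + 10 = 151 non-ochre balls altogether.
After those, each further ball must be ochre, so 151 + 5 = 156 draws guarantee 5 ochre balls.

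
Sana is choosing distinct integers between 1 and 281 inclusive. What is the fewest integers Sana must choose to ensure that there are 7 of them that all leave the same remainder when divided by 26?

The 26 residue classes mod 26 are the pigeonholes.
With 156 integers one could put 6 in each residue class and have no class reach 7.
The 157th integer pushes some class to 7, so 26·6 + 1 = 157.

157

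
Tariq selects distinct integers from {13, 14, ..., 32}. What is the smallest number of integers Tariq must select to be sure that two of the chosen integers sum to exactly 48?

13

Two chosen integers sum to 48 exactly when both halves of some pair {x, 48−x} with 16 ≤ x ≤ 48−x ≤ 32 are chosen — 8 such pairs.
The remaining 4 elements (those with no distinct partner in range) can never complete a 48-sum, so the worst case takes all of them and one from each pair: 4 + 8 = 12.
The 13th integer has to be the second member of some pair, so 12 + 1 = 13.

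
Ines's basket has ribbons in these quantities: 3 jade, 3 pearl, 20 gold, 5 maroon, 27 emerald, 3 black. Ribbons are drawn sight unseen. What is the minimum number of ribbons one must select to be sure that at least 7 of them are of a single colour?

27

Pigeonhole: the 6 colours are the holes; the ribbons drawn are the pigeons.
To avoid 7 of any one colour, the worst case takes at most 6 of each colour, or every ribbon of a colour that has fewer than 6.
That gives 3 + 3 + 6 + 5 + 6 + 3 = 26 ribbons with no colour reaching 7.
The next ribbon forces some colour to 7, so 26 + 1 = 27.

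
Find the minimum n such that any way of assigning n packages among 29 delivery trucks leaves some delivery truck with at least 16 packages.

436

With 435 packages one could put exactly 15 in each of the 29 delivery trucks, and no delivery truck would reach 16.
One more package must land in a delivery truck that already has 15, giving it 16.
So 29 × 15 + 1 = 436 packages are required.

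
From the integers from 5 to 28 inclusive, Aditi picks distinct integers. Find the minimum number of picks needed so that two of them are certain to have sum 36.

15

A set avoiding the sum 36 can contain at most one of each pair {x, 36−x}, plus the 4 elements whose complement lies outside the range or equal to its own complement.
The integers 5, …, 18 (14 of them) are such a set: any two sum to at least 5+6 = 11 and at most 17+18 = 35 < 36.
By the pigeonhole principle, any 15th integer completes one of the 10 pairs, so 15 choices force a sum of 36.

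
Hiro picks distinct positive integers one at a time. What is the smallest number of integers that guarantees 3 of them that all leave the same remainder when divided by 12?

By pigeonhole, the 12 residue classes mod 12 are the pigeonholes.
With 24 integers one could put 2 in each residue class and have no class reach 3.
The 25th integer pushes some class to 3, so 12·2 + 1 = 25.

25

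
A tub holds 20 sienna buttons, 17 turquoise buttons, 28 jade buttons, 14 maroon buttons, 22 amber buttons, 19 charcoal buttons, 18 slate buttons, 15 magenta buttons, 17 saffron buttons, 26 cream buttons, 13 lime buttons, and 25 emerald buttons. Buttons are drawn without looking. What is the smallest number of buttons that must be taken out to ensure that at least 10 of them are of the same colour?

109

An adversary could hand out at most 9 buttons per colour: 9 + 9 + 9 + 9 + 9 + 9 + 9 + 9 + 9 + 9 + 9 + 9 = 108 buttons and still no colour has 10.
One more button lands in a colour already at 9, so 109 draws are enough and 108 are not.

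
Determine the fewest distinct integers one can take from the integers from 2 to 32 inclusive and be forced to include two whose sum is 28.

A set avoiding the sum 28 can contain at most one of each pair {x, 28−x}, plus the 7 elements whose complement lies outside the range or equal to its own complement.
The integers 14, …, 32 (19 of them) are such a set: any two sum to at least 14+15 = 29 > 28.
Pigeonhole: any 20th integer completes one of the 12 pairs, so 20 choices force a sum of 28.

20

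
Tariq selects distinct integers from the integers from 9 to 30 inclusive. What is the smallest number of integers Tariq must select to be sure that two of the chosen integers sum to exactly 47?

Two chosen integers sum to 47 exactly when both halves of some pair {x, 47−x} with 17 ≤ x ≤ 47−x ≤ 30 are chosen — 7 such pairs.
The remaining 8 elements (those with no distinct partner in range) can never complete a 47-sum, so the worst case takes all of them and one from each pair: 8 + 7 = 15.
By pigeonhole, the 16th integer has to be the second member of some pair, so 15 + 1 = 16.

16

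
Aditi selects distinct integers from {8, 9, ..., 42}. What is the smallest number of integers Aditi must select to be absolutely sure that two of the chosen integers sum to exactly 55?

21

Two chosen integers sum to 55 exactly when both halves of some pair {x, 55−x} with 13 ≤ x ≤ 55−x ≤ 42 are chosen — 15 such pairs.
The remaining 5 elements (those with no distinct partner in range) can never complete a 55-sum, so the worst case takes all of them and one from each pair: 5 + 15 = 20.
By pigeonhole, the 21st integer has to be the second member of some pair, so 20 + 1 = 21.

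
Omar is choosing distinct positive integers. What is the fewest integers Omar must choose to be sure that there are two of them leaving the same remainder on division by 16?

17

The 16 residue classes mod 16 are the pigeonholes.
With 16 integers one could put 1 in each residue class and have no class reach 2.
The 17th integer pushes some class to 2, so 16·1 + 1 = 17.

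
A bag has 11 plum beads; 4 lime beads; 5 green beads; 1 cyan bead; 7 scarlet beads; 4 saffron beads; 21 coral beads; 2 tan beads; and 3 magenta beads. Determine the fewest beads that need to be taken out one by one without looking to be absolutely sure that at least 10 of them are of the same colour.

45

Put each drawn bead into a box by colour. The largest draw with every box below 10 takes min(count, 9) from each colour; colours with fewer than 9 contribute all they have.
Σ min(cᵢ, 9) = 9 + 4 + 5 + 1 + 7 + 4 + 9 + 2 + 3 = 44.
Draw number 44 + 1 = 45 must push one box to 10.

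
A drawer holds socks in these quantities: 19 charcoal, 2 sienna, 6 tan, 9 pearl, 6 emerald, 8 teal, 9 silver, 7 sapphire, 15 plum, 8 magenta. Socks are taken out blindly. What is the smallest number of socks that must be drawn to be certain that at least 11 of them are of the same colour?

76

An adversary could hand out at most 10 socks per colour (8 colours run out sooner): 10 + 2 + 6 + 9 + 6 + 8 + 9 + 7 + 10 + 8 = 75 socks and still no colour has 11.
By pigeonhole, one more sock lands in a colour already at 10, so 76 draws are enough and 75 are not.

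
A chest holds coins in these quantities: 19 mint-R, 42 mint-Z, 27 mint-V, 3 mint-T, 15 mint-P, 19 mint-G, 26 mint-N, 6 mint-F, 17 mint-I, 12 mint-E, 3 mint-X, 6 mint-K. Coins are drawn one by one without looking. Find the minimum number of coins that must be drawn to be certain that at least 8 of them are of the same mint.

75

By the pigeonhole principle, put each drawn coin into a box by mint. The largest draw with every box below 8 takes min(count, 7) from each mint; mints with fewer than 7 contribute all they have.
Σ min(cᵢ, 7) = 7 + 7 + 7 + 3 + 7 + 7 + 7 + 6 + 7 + 7 + 3 + 6 = 74.
Draw number 74 + 1 = 75 must push one box to 8.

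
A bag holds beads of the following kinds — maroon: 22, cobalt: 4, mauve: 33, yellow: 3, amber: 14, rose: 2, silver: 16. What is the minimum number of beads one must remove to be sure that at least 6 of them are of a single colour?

By pigeonhole, the 7 colours are the holes; the beads drawn are the pigeons.
To avoid 6 of any one colour, the worst case takes at most 5 of each colour, or every bead of a colour that has fewer than 5.
That gives 5 + 4 + 5 + 3 + 5 + 2 + 5 = 29 beads with no colour reaching 6.
The next bead forces some colour to 6, so 29 + 1 = 30.

30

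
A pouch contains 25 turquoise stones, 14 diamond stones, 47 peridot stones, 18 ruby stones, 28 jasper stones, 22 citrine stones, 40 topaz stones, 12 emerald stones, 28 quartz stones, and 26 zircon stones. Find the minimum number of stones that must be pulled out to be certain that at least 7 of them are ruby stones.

In the worst case for collecting ruby stones, every non-ruby stone comes out first.
There are 25 + 14 + 47 + 28 + 22 + 40 + 12 + 28 + 26 = 242 non-ruby stones altogether.
After those, each further stone must be ruby, so 242 + 7 = 249 draws guarantee 7 ruby stones.

249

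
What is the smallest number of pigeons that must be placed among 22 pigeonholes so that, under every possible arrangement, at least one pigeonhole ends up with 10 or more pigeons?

With 198 pigeons one could put exactly 9 in each of the 22 pigeonholes, and no pigeonhole would reach 10.
One more pigeon must land in a pigeonhole that already has 9, giving it 10.
So 22 × 9 + 1 = 199 pigeons are required.

199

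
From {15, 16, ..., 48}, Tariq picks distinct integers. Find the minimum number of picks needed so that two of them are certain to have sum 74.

Two chosen integers sum to 74 exactly when both halves of some pair {x, 74−x} with 26 ≤ x ≤ 74−x ≤ 48 are chosen — 11 such pairs.
The remaining 12 elements (those with no distinct partner in range) can never complete a 74-sum, so the worst case takes all of them and one from each pair: 12 + 11 = 23.
The 24th integer has to be the second member of some pair, so 23 + 1 = 24.

24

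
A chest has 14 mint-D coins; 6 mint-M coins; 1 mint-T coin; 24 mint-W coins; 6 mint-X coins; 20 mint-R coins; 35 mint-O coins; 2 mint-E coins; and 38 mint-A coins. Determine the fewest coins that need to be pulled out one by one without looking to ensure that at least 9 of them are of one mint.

56

By pigeonhole, put each drawn coin into a box by mint. The largest draw with every box below 9 takes min(count, 8) from each mint; mints with fewer than 8 contribute all they have.
Σ min(cᵢ, 8) = 8 + 6 + 1 + 8 + 6 + 8 + 8 + 2 + 8 = 55.
Draw number 55 + 1 = 56 must push one box to 9.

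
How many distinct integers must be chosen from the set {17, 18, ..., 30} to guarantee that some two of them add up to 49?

Two chosen integers sum to 49 exactly when both halves of some pair {x, 49−x} with 19 ≤ x ≤ 49−x ≤ 30 are chosen — 6 such pairs.
The remaining 2 elements (those with no distinct partner in range) can never complete a 49-sum, so the worst case takes all of them and one from each pair: 2 + 6 = 8.
By pigeonhole, the 9th integer has to be the second member of some pair, so 8 + 1 = 9.

9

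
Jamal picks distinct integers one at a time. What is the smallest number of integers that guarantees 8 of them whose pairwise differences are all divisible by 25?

Integers whose pairwise differences are multiples of 25 are exactly those sharing a remainder mod 25. Pigeonhole: the 25 residue classes mod 25 are the pigeonholes.
With 175 integers one could put 7 in each residue class and have no class reach 8.
The 176th integer pushes some class to 8, so 25·7 + 1 = 176.

176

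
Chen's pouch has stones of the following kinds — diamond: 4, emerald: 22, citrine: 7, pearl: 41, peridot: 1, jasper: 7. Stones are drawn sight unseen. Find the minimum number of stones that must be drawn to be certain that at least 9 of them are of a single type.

36

The 6 types are the holes; the stones drawn are the pigeons.
To avoid 9 of any one type, the worst case takes at most 8 of each type, or every stone of a type that has fewer than 8.
That gives 4 + 8 + 7 + 8 + 1 + 7 = 35 stones with no type reaching 9.
The next stone forces some type to 9, so 35 + 1 = 36.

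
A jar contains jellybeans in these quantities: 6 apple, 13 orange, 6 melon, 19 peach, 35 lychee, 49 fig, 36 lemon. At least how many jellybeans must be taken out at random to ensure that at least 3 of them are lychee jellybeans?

In the worst case for collecting lychee jellybeans, every non-lychee jellybean comes out first.
There are 6 + 13 + 6 + 19 + 49 + 36 = 129 non-lychee jellybeans altogether.
After those, each further jellybean must be lychee, so 129 + 3 = 132 draws guarantee 3 lychee jellybeans.

132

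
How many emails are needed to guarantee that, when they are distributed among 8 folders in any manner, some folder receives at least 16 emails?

With 120 emails one could put exactly 15 in each of the 8 folders, and no folder would reach 16.
By pigeonhole, one more email must land in a folder that already has 15, giving it 16.
So 8 × 15 + 1 = 121 emails are required.

121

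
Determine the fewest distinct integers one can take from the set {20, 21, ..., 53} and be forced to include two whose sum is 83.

Group the elements by complementary pair {x, 83−x}: {30,53}, {31,52}, {32,51}, …, giving 12 two-element pairs and 10 integers whose partner 83−x falls outside [20,53].
Treating each of those 22 groups as a pigeonhole, one can pick one integer per group — 22 integers — with no two summing to 83.
The 23rd integer lands in an occupied pair, forcing a sum of 83.

23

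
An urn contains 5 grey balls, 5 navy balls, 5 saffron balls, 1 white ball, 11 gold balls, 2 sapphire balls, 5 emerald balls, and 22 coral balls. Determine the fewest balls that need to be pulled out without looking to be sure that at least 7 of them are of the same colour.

By pigeonhole, the 8 colours are the holes; the balls drawn are the pigeons.
To avoid 7 of any one colour, the worst case takes at most 6 of each colour, or every ball of a colour that has fewer than 6.
That gives 5 + 5 + 5 + 1 + 6 + 2 + 5 + 6 = 35 balls with no colour reaching 7.
The next ball forces some colour to 7, so 35 + 1 = 36.

36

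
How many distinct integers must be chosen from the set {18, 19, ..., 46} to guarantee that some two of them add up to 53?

21

Two chosen integers sum to 53 exactly when both halves of some pair {x, 53−x} with 18 ≤ x ≤ 53−x ≤ 35 are chosen — 9 such pairs.
The remaining 11 elements (those with no distinct partner in range) can never complete a 53-sum, so the worst case takes all of them and one from each pair: 11 + 9 = 20.
The 21st integer has to be the second member of some pair, so 20 + 1 = 21.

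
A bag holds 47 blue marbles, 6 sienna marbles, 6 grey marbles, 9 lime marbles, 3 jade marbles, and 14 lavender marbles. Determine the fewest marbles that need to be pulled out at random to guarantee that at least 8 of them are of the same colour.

Put each drawn marble into a box by colour. The largest draw with every box below 8 takes min(count, 7) from each colour; colours with fewer than 7 contribute all they have.
Σ min(cᵢ, 7) = 7 + 6 + 6 + 7 + 3 + 7 = 36.
Draw number 36 + 1 = 37 must push one box to 8.

37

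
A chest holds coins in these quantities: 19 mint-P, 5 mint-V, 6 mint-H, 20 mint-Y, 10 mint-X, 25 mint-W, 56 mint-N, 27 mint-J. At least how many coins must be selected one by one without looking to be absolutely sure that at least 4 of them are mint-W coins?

In the worst case for collecting mint-W coins, every non-mint-W coin comes out first.
There are 19 + 5 + 6 + 20 + 10 + 56 + 27 = 143 non-mint-W coins altogether.
After those, each further coin must be mint-W, so 143 + 4 = 147 draws guarantee 4 mint-W coins.

147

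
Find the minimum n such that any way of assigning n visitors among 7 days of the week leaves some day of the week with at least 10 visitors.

With 63 visitors one could put exactly 9 in each of the 7 days of the week, and no day of the week would reach 10.
One more visitor must land in a day of the week that already has 9, giving it 10.
So 7 × 9 + 1 = 64 visitors are required.

64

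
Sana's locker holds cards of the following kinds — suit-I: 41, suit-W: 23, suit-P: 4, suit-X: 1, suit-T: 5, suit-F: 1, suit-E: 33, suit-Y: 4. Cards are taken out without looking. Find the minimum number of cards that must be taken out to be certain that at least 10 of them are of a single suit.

43

An adversary could hand out at most 9 cards per suit (5 suits run out sooner): 9 + 9 + 4 + 1 + 5 + 1 + 9 + 4 = 42 cards and still no suit has 10.
By pigeonhole, one more card lands in a suit already at 9, so 43 draws are enough and 42 are not.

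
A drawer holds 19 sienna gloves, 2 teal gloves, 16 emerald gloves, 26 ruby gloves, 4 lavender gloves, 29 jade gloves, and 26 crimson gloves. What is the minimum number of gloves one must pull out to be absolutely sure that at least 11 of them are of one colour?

57

By pigeonhole, put each drawn glove into a box by colour. The largest draw with every box below 11 takes min(count, 10) from each colour; colours with fewer than 10 contribute all they have.
Σ min(cᵢ, 10) = 10 + 2 + 10 + 10 + 4 + 10 + 10 = 56.
Draw number 56 + 1 = 57 must push one box to 11.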